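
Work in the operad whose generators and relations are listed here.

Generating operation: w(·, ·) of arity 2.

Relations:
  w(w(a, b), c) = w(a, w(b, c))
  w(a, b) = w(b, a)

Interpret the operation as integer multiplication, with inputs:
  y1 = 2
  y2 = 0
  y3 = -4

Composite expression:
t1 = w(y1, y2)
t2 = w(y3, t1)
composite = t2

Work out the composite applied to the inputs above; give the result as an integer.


0

w(y1, y2) = 0
w(y3, w(y1, y2)) = 0


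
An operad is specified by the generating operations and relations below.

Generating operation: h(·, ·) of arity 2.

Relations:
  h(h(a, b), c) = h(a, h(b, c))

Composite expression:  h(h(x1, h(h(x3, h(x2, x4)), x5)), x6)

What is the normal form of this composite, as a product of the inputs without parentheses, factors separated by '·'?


x1 · x3 · x2 · x4 · x5 · x6

Associativity of h dissolves the nesting; only the x-input order survives.
h(x2, x4) unparenthesizes to x2 · x4
h(x3, h(x2, x4)) unparenthesizes to x3 · x2 · x4
h(h(x3, h(x2, x4)), x5) unparenthesizes to x3 · x2 · x4 · x5
h(x1, h(h(x3, h(x2, x4)), x5)) unparenthesizes to x1 · x3 · x2 · x4 · x5
h(h(x1, h(h(x3, h(x2, x4)), x5)), x6) unparenthesizes to x1 · x3 · x2 · x4 · x5 · x6


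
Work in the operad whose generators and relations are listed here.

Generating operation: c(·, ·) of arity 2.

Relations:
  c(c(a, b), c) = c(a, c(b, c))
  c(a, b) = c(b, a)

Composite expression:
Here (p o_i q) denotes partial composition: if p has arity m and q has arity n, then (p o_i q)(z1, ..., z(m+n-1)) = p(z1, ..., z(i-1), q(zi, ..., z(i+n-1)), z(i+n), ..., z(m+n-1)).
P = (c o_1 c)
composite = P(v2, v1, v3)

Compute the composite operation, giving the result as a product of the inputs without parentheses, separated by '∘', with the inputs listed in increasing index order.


v1 ∘ v2 ∘ v3


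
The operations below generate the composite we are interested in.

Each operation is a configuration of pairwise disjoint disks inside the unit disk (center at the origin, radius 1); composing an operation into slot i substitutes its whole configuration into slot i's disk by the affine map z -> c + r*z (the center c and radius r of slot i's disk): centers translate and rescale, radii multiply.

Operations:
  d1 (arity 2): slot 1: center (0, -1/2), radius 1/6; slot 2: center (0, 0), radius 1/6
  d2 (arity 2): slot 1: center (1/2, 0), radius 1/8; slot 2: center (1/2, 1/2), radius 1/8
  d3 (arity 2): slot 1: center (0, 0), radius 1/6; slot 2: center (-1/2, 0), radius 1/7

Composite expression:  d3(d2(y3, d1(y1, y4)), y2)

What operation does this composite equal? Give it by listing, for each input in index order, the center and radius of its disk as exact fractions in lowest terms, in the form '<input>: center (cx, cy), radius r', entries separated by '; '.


Below d3, radii multiply path by path; the y-disk centers shift.
input y3: applying the 2 nested substitutions gives center (1/12, 0), radius 1/48
input y1: applying the 3 nested substitutions gives center (1/12, 7/96), radius 1/288
input y4: applying the 3 nested substitutions gives center (1/12, 1/12), radius 1/288
input y2: applying the 1 nested substitution gives center (-1/2, 0), radius 1/7

y1: center (1/12, 7/96), radius 1/288; y2: center (-1/2, 0), radius 1/7; y3: center (1/12, 0), radius 1/48; y4: center (1/12, 1/12), radius 1/288


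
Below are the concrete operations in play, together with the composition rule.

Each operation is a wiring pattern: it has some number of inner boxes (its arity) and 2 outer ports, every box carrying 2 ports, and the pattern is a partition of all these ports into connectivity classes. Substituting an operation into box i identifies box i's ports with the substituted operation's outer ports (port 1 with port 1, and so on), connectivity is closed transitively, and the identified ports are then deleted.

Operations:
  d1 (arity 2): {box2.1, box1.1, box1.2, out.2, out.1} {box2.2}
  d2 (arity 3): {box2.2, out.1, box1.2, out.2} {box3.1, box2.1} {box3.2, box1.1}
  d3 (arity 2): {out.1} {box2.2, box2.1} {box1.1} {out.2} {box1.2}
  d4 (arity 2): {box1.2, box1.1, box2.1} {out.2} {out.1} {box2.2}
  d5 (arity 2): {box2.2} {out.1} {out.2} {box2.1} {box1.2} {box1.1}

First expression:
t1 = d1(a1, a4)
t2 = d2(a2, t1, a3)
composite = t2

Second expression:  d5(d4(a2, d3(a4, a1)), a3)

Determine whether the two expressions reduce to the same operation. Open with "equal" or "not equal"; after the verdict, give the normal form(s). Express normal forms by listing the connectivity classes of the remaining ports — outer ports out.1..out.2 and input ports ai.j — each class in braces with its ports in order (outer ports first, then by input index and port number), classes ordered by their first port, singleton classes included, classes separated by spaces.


not equal — first {out.1, out.2, a1.1, a1.2, a2.2, a3.1, a4.1} {a2.1, a3.2} {a4.2}, second {out.1} {out.2} {a1.1, a1.2} {a2.1, a2.2} {a3.1} {a3.2} {a4.1} {a4.2}

The first expression, normalized: {out.1, out.2, a1.1, a1.2, a2.2, a3.1, a4.1} {a2.1, a3.2} {a4.2}
The second expression, normalized: {out.1} {out.2} {a1.1, a1.2} {a2.1, a2.2} {a3.1} {a3.2} {a4.1} {a4.2}
The normal forms differ: not equal.


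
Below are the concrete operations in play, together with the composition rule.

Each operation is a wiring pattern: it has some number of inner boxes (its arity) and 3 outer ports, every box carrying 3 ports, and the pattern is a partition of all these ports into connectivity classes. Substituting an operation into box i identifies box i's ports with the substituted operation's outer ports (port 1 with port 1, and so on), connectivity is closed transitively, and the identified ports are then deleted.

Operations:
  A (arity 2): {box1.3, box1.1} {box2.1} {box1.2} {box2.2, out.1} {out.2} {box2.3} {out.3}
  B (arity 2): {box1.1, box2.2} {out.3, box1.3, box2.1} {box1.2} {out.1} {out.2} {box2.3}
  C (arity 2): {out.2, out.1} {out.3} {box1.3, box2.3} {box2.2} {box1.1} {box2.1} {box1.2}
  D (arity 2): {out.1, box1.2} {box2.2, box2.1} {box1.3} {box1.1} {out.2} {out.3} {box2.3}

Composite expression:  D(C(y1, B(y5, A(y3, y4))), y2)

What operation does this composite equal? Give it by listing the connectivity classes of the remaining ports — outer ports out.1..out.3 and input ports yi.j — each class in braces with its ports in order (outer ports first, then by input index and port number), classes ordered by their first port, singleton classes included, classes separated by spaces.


Connectivity passes through glued D-boundaries; trace each wire chain.
after A, the pattern on (y3, y4) reads {out.1, y4.2} {out.2} {out.3} {y3.1, y3.3} {y3.2} {y4.1} {y4.3} (out.j = its outer ports)
after B, the pattern on (y5, y3, y4) reads {out.1} {out.2} {out.3, y4.2, y5.3} {y3.1, y3.3} {y3.2} {y4.1} {y4.3} {y5.1} {y5.2} (out.j = its outer ports)
after C, the pattern on (y1, y5, y3, y4) reads {out.1, out.2} {out.3} {y1.1} {y1.2} {y1.3, y4.2, y5.3} {y3.1, y3.3} {y3.2} {y4.1} {y4.3} {y5.1} {y5.2} (out.j = its outer ports)
after D, the pattern on (y1, y5, y3, y4, y2) reads {out.1} {out.2} {out.3} {y1.1} {y1.2} {y1.3, y4.2, y5.3} {y2.1, y2.2} {y2.3} {y3.1, y3.3} {y3.2} {y4.1} {y4.3} {y5.1} {y5.2} (out.j = its outer ports)

{out.1} {out.2} {out.3} {y1.1} {y1.2} {y1.3, y4.2, y5.3} {y2.1, y2.2} {y2.3} {y3.1, y3.3} {y3.2} {y4.1} {y4.3} {y5.1} {y5.2}


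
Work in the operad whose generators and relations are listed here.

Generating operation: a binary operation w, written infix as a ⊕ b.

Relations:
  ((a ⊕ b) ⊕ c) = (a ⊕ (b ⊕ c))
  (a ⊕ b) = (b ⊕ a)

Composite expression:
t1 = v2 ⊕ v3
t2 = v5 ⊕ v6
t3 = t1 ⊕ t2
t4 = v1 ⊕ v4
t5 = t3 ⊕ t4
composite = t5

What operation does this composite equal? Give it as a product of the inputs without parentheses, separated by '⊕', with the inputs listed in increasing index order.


Any arrangement under w is one operation, so sort the v-inputs.
(v2 ⊕ v3) linearizes to v2 ⊕ v3
(v5 ⊕ v6) linearizes to v5 ⊕ v6
((v2 ⊕ v3) ⊕ (v5 ⊕ v6)) linearizes to v2 ⊕ v3 ⊕ v5 ⊕ v6
(v1 ⊕ v4) linearizes to v1 ⊕ v4
(((v2 ⊕ v3) ⊕ (v5 ⊕ v6)) ⊕ (v1 ⊕ v4)) linearizes to v2 ⊕ v3 ⊕ v5 ⊕ v6 ⊕ v1 ⊕ v4
commutativity sorts the factors: v1 ⊕ v2 ⊕ v3 ⊕ v4 ⊕ v5 ⊕ v6

v1 ⊕ v2 ⊕ v3 ⊕ v4 ⊕ v5 ⊕ v6


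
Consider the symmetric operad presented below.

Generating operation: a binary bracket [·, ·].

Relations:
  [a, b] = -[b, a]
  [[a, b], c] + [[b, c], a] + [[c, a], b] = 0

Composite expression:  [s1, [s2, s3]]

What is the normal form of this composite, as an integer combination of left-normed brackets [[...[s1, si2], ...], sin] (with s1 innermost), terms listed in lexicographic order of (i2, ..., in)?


[[s1, s2], s3] - [[s1, s3], s2]

Expand each bracket as ab - ba; the s1-initial words give the coefficients.
Composite bracket: [s1, [s2, s3]]
Full expansion: 4 signed words from ab - ba (2^2 = 4).
Keep just the words that open with s1:
  s1s2s3 appears with sign +1, giving the term +[[s1, s2], s3]
  s1s3s2 appears with sign -1, giving the term -[[s1, s3], s2]


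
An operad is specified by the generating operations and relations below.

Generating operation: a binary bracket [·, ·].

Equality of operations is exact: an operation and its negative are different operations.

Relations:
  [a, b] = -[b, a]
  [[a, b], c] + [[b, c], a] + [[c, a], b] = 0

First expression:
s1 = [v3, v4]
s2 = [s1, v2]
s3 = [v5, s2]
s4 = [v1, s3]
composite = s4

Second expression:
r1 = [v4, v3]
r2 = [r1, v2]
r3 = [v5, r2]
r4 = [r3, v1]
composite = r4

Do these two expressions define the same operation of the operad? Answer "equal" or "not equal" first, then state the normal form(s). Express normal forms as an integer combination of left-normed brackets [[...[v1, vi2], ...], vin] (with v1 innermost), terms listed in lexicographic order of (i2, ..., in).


In normal form, the first expression is [[[[v1, v2], v3], v4], v5] - [[[[v1, v2], v4], v3], v5] - [[[[v1, v3], v4], v2], v5] + [[[[v1, v4], v3], v2], v5] - [[[[v1, v5], v2], v3], v4] + [[[[v1, v5], v2], v4], v3] + [[[[v1, v5], v3], v4], v2] - [[[[v1, v5], v4], v3], v2]
In normal form, the second expression is [[[[v1, v2], v3], v4], v5] - [[[[v1, v2], v4], v3], v5] - [[[[v1, v3], v4], v2], v5] + [[[[v1, v4], v3], v2], v5] - [[[[v1, v5], v2], v3], v4] + [[[[v1, v5], v2], v4], v3] + [[[[v1, v5], v3], v4], v2] - [[[[v1, v5], v4], v3], v2]
Identical normal forms: equal.

equal; the common form is [[[[v1, v2], v3], v4], v5] - [[[[v1, v2], v4], v3], v5] - [[[[v1, v3], v4], v2], v5] + [[[[v1, v4], v3], v2], v5] - [[[[v1, v5], v2], v3], v4] + [[[[v1, v5], v2], v4], v3] + [[[[v1, v5], v3], v4], v2] - [[[[v1, v5], v4], v3], v2]


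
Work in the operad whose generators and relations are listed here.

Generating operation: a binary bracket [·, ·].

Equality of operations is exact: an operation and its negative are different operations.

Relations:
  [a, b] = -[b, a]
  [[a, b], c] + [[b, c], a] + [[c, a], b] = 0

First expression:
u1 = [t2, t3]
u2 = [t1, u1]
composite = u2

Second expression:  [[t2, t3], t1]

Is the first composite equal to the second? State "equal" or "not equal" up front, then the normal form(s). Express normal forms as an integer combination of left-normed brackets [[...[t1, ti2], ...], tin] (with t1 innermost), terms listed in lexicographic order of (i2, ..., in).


Reducing the first expression gives [[t1, t2], t3] - [[t1, t3], t2]
Reducing the second expression gives -[[t1, t2], t3] + [[t1, t3], t2]
Different reductions; not equal.

not equal; first: [[t1, t2], t3] - [[t1, t3], t2]; second: -[[t1, t2], t3] + [[t1, t3], t2]


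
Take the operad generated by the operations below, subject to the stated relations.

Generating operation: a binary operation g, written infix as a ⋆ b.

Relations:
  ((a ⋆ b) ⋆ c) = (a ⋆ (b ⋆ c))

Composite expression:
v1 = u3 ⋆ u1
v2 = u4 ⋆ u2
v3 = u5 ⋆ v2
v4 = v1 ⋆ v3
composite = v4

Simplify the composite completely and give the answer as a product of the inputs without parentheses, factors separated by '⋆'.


u3 ⋆ u1 ⋆ u5 ⋆ u4 ⋆ u2

Associativity of g dissolves the nesting; only the u-input order survives.
(u3 ⋆ u1) reduces to u3 ⋆ u1
(u4 ⋆ u2) reduces to u4 ⋆ u2
(u5 ⋆ (u4 ⋆ u2)) reduces to u5 ⋆ u4 ⋆ u2
((u3 ⋆ u1) ⋆ (u5 ⋆ (u4 ⋆ u2))) reduces to u3 ⋆ u1 ⋆ u5 ⋆ u4 ⋆ u2


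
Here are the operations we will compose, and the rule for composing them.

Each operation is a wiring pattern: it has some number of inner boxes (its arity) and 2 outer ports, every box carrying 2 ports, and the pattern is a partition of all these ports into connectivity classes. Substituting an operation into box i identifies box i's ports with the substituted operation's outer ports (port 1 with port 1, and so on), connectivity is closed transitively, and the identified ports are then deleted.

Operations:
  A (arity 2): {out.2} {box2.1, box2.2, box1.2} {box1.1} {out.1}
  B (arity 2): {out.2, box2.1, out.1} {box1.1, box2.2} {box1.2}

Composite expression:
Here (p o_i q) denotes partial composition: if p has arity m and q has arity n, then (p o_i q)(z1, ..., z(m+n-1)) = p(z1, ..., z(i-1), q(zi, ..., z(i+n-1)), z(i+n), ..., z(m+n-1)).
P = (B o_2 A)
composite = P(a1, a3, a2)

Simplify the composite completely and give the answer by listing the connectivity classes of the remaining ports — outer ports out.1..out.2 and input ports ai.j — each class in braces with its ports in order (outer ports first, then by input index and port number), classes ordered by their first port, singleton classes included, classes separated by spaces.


{out.1, out.2} {a1.1} {a1.2} {a2.1, a2.2, a3.2} {a3.1}

Two ports join when wires chain via B-identified ports.
after A, the pattern on (a3, a2) reads {out.1} {out.2} {a2.1, a2.2, a3.2} {a3.1} (out.j = its outer ports)
after B, the pattern on (a1, a3, a2) reads {out.1, out.2} {a1.1} {a1.2} {a2.1, a2.2, a3.2} {a3.1} (out.j = its outer ports)


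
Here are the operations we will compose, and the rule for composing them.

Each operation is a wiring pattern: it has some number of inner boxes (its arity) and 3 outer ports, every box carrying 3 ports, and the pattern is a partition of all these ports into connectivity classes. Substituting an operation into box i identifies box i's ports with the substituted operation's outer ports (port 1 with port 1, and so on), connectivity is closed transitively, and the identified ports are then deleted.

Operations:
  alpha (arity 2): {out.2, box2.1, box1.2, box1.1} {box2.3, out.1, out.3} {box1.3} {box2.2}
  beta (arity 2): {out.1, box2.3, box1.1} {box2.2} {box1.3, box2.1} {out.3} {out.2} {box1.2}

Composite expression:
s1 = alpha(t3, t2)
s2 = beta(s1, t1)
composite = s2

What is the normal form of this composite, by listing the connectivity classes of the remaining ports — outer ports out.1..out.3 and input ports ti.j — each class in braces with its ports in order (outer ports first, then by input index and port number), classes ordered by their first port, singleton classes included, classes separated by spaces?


{out.1, t1.1, t1.3, t2.3} {out.2} {out.3} {t1.2} {t2.1, t3.1, t3.2} {t2.2} {t3.3}

Reachability decides: close wires over beta-identified ports.
through alpha, on inputs (t3, t2): {out.1, out.3, t2.3} {out.2, t2.1, t3.1, t3.2} {t2.2} {t3.3} (out.j = stage outer ports)
through beta, on inputs (t3, t2, t1): {out.1, t1.1, t1.3, t2.3} {out.2} {out.3} {t1.2} {t2.1, t3.1, t3.2} {t2.2} {t3.3} (out.j = stage outer ports)


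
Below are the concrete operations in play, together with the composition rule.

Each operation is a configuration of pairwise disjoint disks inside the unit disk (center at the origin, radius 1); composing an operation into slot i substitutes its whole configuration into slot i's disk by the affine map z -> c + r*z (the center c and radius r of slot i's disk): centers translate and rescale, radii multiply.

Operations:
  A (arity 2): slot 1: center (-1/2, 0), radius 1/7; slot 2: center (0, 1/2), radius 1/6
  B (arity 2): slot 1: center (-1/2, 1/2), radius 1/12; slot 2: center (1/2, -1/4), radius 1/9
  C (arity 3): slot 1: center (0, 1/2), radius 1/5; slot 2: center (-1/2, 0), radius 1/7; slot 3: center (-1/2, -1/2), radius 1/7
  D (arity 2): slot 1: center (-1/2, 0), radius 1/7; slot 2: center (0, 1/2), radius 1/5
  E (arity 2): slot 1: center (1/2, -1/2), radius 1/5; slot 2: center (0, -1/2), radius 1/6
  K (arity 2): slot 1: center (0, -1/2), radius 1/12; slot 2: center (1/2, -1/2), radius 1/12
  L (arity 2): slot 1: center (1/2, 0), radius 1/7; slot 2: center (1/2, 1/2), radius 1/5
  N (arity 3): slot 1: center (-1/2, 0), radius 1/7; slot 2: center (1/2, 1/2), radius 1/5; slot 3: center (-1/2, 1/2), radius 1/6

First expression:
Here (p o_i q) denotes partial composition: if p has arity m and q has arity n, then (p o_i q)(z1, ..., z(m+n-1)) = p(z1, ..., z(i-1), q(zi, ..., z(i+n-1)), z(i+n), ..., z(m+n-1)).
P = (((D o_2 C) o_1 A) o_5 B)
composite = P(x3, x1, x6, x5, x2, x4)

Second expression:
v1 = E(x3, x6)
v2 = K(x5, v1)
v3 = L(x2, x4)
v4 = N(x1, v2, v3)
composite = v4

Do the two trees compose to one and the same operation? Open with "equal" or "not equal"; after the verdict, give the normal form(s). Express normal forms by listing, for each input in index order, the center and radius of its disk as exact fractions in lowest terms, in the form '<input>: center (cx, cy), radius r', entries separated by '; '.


not equal; first: x1: center (-1/2, 1/14), radius 1/42; x2: center (-4/35, 29/70), radius 1/420; x3: center (-4/7, 0), radius 1/49; x4: center (-3/35, 11/28), radius 1/315; x5: center (-1/10, 1/2), radius 1/35; x6: center (0, 3/5), radius 1/25; second: x1: center (-1/2, 0), radius 1/7; x2: center (-5/12, 1/2), radius 1/42; x3: center (73/120, 47/120), radius 1/300; x4: center (-5/12, 7/12), radius 1/30; x5: center (1/2, 2/5), radius 1/60; x6: center (3/5, 47/120), radius 1/360

The first expression, normalized: x1: center (-1/2, 1/14), radius 1/42; x2: center (-4/35, 29/70), radius 1/420; x3: center (-4/7, 0), radius 1/49; x4: center (-3/35, 11/28), radius 1/315; x5: center (-1/10, 1/2), radius 1/35; x6: center (0, 3/5), radius 1/25
The second expression, normalized: x1: center (-1/2, 0), radius 1/7; x2: center (-5/12, 1/2), radius 1/42; x3: center (73/120, 47/120), radius 1/300; x4: center (-5/12, 7/12), radius 1/30; x5: center (1/2, 2/5), radius 1/60; x6: center (3/5, 47/120), radius 1/360
Distinct normal forms: not equal.


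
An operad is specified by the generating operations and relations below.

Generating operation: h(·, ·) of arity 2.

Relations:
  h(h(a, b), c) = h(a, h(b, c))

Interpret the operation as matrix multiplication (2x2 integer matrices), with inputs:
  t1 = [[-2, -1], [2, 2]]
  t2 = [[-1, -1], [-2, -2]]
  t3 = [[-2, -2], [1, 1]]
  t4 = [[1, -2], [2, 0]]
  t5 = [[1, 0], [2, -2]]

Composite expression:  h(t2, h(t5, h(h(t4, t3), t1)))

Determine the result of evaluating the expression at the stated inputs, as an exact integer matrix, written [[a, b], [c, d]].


h(t4, t3) = [[-4, -4], [-4, -4]]
h(h(t4, t3), t1) = [[0, -4], [0, -4]]
h(t5, h(h(t4, t3), t1)) = [[0, -4], [0, 0]]
h(t2, h(t5, h(h(t4, t3), t1))) = [[0, 4], [0, 8]]

[[0, 4], [0, 8]]


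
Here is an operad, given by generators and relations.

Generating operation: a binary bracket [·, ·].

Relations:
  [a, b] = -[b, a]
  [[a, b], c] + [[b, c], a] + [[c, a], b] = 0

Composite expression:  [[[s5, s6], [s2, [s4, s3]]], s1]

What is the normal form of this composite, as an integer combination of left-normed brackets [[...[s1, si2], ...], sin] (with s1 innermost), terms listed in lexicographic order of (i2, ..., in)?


A multilinear Lie element is pinned by s1-initial words (s1 innermost).
Composite bracket: [[[s5, s6], [s2, [s4, s3]]], s1]
The bracket unfolds into 32 signed words via [a, b] = ab - ba (2^5 = 32).
Collect the words opening with s1:
  s1s2s3s4s5s6 (sign -1) contributes -[[[[[s1, s2], s3], s4], s5], s6]
  s1s2s3s4s6s5 (sign +1) contributes +[[[[[s1, s2], s3], s4], s6], s5]
  s1s2s4s3s5s6 (sign +1) contributes +[[[[[s1, s2], s4], s3], s5], s6]
  s1s2s4s3s6s5 (sign -1) contributes -[[[[[s1, s2], s4], s3], s6], s5]
  s1s3s4s2s5s6 (sign +1) contributes +[[[[[s1, s3], s4], s2], s5], s6]
  s1s3s4s2s6s5 (sign -1) contributes -[[[[[s1, s3], s4], s2], s6], s5]
  s1s4s3s2s5s6 (sign -1) contributes -[[[[[s1, s4], s3], s2], s5], s6]
  s1s4s3s2s6s5 (sign +1) contributes +[[[[[s1, s4], s3], s2], s6], s5]
  s1s5s6s2s3s4 (sign +1) contributes +[[[[[s1, s5], s6], s2], s3], s4]
  s1s5s6s2s4s3 (sign -1) contributes -[[[[[s1, s5], s6], s2], s4], s3]
  s1s5s6s3s4s2 (sign -1) contributes -[[[[[s1, s5], s6], s3], s4], s2]
  s1s5s6s4s3s2 (sign +1) contributes +[[[[[s1, s5], s6], s4], s3], s2]
  s1s6s5s2s3s4 (sign -1) contributes -[[[[[s1, s6], s5], s2], s3], s4]
  s1s6s5s2s4s3 (sign +1) contributes +[[[[[s1, s6], s5], s2], s4], s3]
  s1s6s5s3s4s2 (sign +1) contributes +[[[[[s1, s6], s5], s3], s4], s2]
  s1s6s5s4s3s2 (sign -1) contributes -[[[[[s1, s6], s5], s4], s3], s2]

-[[[[[s1, s2], s3], s4], s5], s6] + [[[[[s1, s2], s3], s4], s6], s5] + [[[[[s1, s2], s4], s3], s5], s6] - [[[[[s1, s2], s4], s3], s6], s5] + [[[[[s1, s3], s4], s2], s5], s6] - [[[[[s1, s3], s4], s2], s6], s5] - [[[[[s1, s4], s3], s2], s5], s6] + [[[[[s1, s4], s3], s2], s6], s5] + [[[[[s1, s5], s6], s2], s3], s4] - [[[[[s1, s5], s6], s2], s4], s3] - [[[[[s1, s5], s6], s3], s4], s2] + [[[[[s1, s5], s6], s4], s3], s2] - [[[[[s1, s6], s5], s2], s3], s4] + [[[[[s1, s6], s5], s2], s4], s3] + [[[[[s1, s6], s5], s3], s4], s2] - [[[[[s1, s6], s5], s4], s3], s2]


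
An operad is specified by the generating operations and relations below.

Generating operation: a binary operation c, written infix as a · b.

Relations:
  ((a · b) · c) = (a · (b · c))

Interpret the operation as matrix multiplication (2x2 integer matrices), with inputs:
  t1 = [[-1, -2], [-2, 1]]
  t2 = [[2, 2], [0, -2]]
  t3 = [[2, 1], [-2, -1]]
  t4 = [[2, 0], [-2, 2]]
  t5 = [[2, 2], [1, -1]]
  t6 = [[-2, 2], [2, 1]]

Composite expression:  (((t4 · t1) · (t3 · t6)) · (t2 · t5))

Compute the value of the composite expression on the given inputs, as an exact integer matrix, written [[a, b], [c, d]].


[[-44, 12], [176, -48]]

(t4 · t1) = [[-2, -4], [-2, 6]]
(t3 · t6) = [[-2, 5], [2, -5]]
((t4 · t1) · (t3 · t6)) = [[-4, 10], [16, -40]]
(t2 · t5) = [[6, 2], [-2, 2]]
(((t4 · t1) · (t3 · t6)) · (t2 · t5)) = [[-44, 12], [176, -48]]


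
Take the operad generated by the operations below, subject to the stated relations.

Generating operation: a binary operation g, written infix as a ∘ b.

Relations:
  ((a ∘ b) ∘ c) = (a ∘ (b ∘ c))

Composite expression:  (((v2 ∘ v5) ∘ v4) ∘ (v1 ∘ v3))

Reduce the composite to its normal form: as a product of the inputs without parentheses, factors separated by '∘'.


v2 ∘ v5 ∘ v4 ∘ v1 ∘ v3

The g-tree's shape is irrelevant; the v-reading-order decides.
(v2 ∘ v5) collapses to v2 ∘ v5
((v2 ∘ v5) ∘ v4) collapses to v2 ∘ v5 ∘ v4
(v1 ∘ v3) collapses to v1 ∘ v3
(((v2 ∘ v5) ∘ v4) ∘ (v1 ∘ v3)) collapses to v2 ∘ v5 ∘ v4 ∘ v1 ∘ v3


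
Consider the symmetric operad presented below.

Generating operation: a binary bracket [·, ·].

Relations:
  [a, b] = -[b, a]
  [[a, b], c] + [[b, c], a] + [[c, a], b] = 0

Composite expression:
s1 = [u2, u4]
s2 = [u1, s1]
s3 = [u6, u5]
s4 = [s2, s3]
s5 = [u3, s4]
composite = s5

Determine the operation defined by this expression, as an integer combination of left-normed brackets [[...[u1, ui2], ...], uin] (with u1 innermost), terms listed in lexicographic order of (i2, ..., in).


Skip Jacobi rewriting: expand, keep u1-initial words, read off terms.
Composite bracket: [u3, [[u1, [u2, u4]], [u6, u5]]]
The bracket unfolds into 32 signed words via [a, b] = ab - ba (2^5 = 32).
Collect the words opening with u1:
  word u1u2u4u5u6u3 has sign +1, contributing +[[[[[u1, u2], u4], u5], u6], u3]
  word u1u2u4u6u5u3 has sign -1, contributing -[[[[[u1, u2], u4], u6], u5], u3]
  word u1u4u2u5u6u3 has sign -1, contributing -[[[[[u1, u4], u2], u5], u6], u3]
  word u1u4u2u6u5u3 has sign +1, contributing +[[[[[u1, u4], u2], u6], u5], u3]

[[[[[u1, u2], u4], u5], u6], u3] - [[[[[u1, u2], u4], u6], u5], u3] - [[[[[u1, u4], u2], u5], u6], u3] + [[[[[u1, u4], u2], u6], u5], u3]


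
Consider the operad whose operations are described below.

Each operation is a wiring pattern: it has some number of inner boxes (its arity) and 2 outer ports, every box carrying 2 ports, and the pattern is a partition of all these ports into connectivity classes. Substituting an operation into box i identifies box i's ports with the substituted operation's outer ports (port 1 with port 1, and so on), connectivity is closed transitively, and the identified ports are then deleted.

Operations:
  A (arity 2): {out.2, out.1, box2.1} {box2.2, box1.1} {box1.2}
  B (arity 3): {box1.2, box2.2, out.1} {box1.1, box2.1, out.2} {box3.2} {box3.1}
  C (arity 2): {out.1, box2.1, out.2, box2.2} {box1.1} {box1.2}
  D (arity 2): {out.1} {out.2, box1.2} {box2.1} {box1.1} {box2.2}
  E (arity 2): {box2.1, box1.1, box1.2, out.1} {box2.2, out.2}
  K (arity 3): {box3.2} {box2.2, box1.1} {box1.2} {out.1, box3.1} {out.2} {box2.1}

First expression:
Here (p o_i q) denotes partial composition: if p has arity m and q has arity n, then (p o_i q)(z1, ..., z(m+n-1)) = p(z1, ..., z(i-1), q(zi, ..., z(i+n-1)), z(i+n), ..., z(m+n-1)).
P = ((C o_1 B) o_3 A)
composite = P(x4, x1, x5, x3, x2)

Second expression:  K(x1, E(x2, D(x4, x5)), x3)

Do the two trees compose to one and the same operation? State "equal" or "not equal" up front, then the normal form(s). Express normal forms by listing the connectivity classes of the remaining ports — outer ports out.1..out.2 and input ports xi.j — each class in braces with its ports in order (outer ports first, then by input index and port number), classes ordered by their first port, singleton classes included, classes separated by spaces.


The first composite normalizes to {out.1, out.2, x2.1, x2.2} {x1.1, x4.1} {x1.2, x4.2} {x3.1} {x3.2, x5.1} {x5.2}
The second composite normalizes to {out.1, x3.1} {out.2} {x1.1, x4.2} {x1.2} {x2.1, x2.2} {x3.2} {x4.1} {x5.1} {x5.2}
Distinct normal forms: not equal.

not equal; the first gives {out.1, out.2, x2.1, x2.2} {x1.1, x4.1} {x1.2, x4.2} {x3.1} {x3.2, x5.1} {x5.2} and the second {out.1, x3.1} {out.2} {x1.1, x4.2} {x1.2} {x2.1, x2.2} {x3.2} {x4.1} {x5.1} {x5.2}


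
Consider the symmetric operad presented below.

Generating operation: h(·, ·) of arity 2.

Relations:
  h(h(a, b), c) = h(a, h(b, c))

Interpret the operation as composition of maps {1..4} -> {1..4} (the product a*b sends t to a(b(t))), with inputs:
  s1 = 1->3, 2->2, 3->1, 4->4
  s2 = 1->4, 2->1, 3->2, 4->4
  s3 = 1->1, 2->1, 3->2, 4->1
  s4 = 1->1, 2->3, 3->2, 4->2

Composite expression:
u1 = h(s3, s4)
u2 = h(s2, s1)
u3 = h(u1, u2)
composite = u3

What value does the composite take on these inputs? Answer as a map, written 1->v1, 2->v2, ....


1->2, 2->1, 3->1, 4->1

h(s3, s4) = 1->1, 2->2, 3->1, 4->1
h(s2, s1) = 1->2, 2->1, 3->4, 4->4
h(h(s3, s4), h(s2, s1)) = 1->2, 2->1, 3->1, 4->1


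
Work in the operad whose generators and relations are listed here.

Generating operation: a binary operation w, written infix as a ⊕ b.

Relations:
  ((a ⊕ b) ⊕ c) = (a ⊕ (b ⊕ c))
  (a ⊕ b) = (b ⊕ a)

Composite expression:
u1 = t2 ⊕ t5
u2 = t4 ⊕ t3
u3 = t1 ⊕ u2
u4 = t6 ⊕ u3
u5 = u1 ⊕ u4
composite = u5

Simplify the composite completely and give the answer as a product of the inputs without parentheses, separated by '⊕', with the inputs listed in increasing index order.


Key point: w commutes, so take the t-inputs in any fixed order.
(t2 ⊕ t5) linearizes to t2 ⊕ t5
(t4 ⊕ t3) linearizes to t4 ⊕ t3
(t1 ⊕ (t4 ⊕ t3)) linearizes to t1 ⊕ t4 ⊕ t3
(t6 ⊕ (t1 ⊕ (t4 ⊕ t3))) linearizes to t6 ⊕ t1 ⊕ t4 ⊕ t3
((t2 ⊕ t5) ⊕ (t6 ⊕ (t1 ⊕ (t4 ⊕ t3)))) linearizes to t2 ⊕ t5 ⊕ t6 ⊕ t1 ⊕ t4 ⊕ t3
the factors in increasing index order: t1 ⊕ t2 ⊕ t3 ⊕ t4 ⊕ t5 ⊕ t6

t1 ⊕ t2 ⊕ t3 ⊕ t4 ⊕ t5 ⊕ t6


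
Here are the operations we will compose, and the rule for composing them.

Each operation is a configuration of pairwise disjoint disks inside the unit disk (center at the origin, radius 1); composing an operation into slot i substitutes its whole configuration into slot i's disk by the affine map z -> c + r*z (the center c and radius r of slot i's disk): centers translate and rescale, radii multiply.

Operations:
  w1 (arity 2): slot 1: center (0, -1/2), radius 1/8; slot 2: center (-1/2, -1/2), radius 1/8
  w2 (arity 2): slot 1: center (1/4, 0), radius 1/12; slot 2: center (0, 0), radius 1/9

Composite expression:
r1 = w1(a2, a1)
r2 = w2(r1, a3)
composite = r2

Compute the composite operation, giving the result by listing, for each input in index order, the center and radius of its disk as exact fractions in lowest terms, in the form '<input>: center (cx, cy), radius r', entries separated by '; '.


a1: center (5/24, -1/24), radius 1/96; a2: center (1/4, -1/24), radius 1/96; a3: center (0, 0), radius 1/9

Nesting under w2 composes maps z -> c + r*z down each a-path.
a2 passes through 2 substitutions, ending at center (1/4, -1/24), radius 1/96
a1 passes through 2 substitutions, ending at center (5/24, -1/24), radius 1/96
a3 passes through 1 substitution, ending at center (0, 0), radius 1/9


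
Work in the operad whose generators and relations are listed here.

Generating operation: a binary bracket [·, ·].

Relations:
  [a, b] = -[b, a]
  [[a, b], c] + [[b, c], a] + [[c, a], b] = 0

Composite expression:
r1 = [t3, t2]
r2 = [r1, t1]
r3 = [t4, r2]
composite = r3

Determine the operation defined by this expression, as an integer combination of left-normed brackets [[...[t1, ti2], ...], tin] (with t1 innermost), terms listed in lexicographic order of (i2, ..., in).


-[[[t1, t2], t3], t4] + [[[t1, t3], t2], t4]

In the tensor algebra, words opening t1 carry the t1-anchored form.
Composite bracket: [t4, [[t3, t2], t1]]
The bracket unfolds into 8 signed words via [a, b] = ab - ba (2^3 = 8).
Collect the words opening with t1:
  the word t1t2t3t4 carries sign -1 and contributes -[[[t1, t2], t3], t4]
  the word t1t3t2t4 carries sign +1 and contributes +[[[t1, t3], t2], t4]


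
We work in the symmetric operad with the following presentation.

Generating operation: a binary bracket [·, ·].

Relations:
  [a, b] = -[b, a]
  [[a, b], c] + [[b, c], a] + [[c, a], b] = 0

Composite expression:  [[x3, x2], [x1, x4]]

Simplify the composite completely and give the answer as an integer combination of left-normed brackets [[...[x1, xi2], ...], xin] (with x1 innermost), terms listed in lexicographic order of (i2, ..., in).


[[[x1, x4], x2], x3] - [[[x1, x4], x3], x2]

Antisymmetry and Jacobi reduce to x1-anchored left-normed brackets.
Composite bracket: [[x3, x2], [x1, x4]]
Each bracket splits as ab - ba, giving 8 signed words (2^3 = 8).
Keep just the words that open with x1:
  x1x4x2x3 (sign +1) contributes +[[[x1, x4], x2], x3]
  x1x4x3x2 (sign -1) contributes -[[[x1, x4], x3], x2]


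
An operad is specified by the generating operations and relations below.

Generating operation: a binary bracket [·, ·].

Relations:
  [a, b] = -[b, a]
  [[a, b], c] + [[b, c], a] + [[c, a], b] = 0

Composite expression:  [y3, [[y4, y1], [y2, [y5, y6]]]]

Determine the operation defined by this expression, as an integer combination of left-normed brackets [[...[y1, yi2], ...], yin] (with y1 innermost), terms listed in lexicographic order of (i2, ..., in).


[[[[[y1, y4], y2], y5], y6], y3] - [[[[[y1, y4], y2], y6], y5], y3] - [[[[[y1, y4], y5], y6], y2], y3] + [[[[[y1, y4], y6], y5], y2], y3]


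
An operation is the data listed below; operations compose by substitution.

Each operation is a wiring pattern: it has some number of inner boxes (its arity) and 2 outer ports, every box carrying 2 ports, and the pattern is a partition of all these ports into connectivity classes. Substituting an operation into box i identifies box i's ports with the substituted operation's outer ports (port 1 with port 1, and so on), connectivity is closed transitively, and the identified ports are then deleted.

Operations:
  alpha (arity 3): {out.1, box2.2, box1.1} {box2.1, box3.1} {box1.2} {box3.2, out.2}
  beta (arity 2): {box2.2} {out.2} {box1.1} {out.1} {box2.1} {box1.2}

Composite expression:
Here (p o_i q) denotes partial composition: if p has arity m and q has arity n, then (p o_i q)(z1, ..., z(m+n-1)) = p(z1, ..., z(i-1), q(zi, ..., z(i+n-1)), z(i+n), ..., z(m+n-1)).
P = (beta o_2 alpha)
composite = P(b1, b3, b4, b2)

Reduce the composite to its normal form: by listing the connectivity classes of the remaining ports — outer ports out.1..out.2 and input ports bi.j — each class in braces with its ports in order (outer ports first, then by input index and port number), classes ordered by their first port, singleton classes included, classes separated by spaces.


Treat the ports identified at beta as solder joints: merge, then drop.
the subtree at alpha composes to {out.1, b3.1, b4.2} {out.2, b2.2} {b2.1, b4.1} {b3.2} on (b3, b4, b2); out.j = own outer ports
the subtree at beta composes to {out.1} {out.2} {b1.1} {b1.2} {b2.1, b4.1} {b2.2} {b3.1, b4.2} {b3.2} on (b1, b3, b4, b2); out.j = own outer ports

{out.1} {out.2} {b1.1} {b1.2} {b2.1, b4.1} {b2.2} {b3.1, b4.2} {b3.2}


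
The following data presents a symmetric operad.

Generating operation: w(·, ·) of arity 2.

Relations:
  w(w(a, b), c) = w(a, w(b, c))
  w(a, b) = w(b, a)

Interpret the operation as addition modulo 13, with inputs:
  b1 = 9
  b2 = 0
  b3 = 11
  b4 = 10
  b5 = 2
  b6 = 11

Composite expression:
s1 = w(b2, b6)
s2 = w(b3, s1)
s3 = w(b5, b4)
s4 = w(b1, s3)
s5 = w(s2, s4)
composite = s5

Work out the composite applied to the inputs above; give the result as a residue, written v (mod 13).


4 (mod 13)

w(b2, b6) = 11
w(b3, w(b2, b6)) = 9
w(b5, b4) = 12
w(b1, w(b5, b4)) = 8
w(w(b3, w(b2, b6)), w(b1, w(b5, b4))) = 4


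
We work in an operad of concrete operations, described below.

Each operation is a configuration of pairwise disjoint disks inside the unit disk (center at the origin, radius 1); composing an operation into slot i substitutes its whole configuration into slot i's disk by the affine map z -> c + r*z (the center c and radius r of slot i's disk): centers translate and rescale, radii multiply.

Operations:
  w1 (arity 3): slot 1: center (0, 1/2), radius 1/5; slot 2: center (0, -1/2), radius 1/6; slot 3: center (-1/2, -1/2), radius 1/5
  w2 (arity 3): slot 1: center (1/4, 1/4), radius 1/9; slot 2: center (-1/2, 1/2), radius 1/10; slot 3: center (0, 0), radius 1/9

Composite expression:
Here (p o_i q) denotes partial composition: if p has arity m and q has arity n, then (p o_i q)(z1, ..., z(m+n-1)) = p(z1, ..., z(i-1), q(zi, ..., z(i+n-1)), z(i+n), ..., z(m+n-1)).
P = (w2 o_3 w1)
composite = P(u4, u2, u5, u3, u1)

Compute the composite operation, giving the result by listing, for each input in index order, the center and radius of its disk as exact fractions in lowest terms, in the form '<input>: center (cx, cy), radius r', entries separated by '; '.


u1: center (-1/18, -1/18), radius 1/45; u2: center (-1/2, 1/2), radius 1/10; u3: center (0, -1/18), radius 1/54; u4: center (1/4, 1/4), radius 1/9; u5: center (0, 1/18), radius 1/45


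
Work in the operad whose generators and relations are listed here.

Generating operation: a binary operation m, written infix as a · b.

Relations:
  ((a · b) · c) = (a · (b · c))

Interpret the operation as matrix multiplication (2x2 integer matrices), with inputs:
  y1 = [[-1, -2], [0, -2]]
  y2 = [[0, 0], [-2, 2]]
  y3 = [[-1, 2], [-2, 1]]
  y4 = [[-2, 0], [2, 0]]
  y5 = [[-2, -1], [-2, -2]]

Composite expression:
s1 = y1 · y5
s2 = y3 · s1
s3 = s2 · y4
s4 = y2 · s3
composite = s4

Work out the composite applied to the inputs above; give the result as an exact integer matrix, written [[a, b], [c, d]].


[[0, 0], [4, 0]]

(y1 · y5) = [[6, 5], [4, 4]]
(y3 · (y1 · y5)) = [[2, 3], [-8, -6]]
((y3 · (y1 · y5)) · y4) = [[2, 0], [4, 0]]
(y2 · ((y3 · (y1 · y5)) · y4)) = [[0, 0], [4, 0]]


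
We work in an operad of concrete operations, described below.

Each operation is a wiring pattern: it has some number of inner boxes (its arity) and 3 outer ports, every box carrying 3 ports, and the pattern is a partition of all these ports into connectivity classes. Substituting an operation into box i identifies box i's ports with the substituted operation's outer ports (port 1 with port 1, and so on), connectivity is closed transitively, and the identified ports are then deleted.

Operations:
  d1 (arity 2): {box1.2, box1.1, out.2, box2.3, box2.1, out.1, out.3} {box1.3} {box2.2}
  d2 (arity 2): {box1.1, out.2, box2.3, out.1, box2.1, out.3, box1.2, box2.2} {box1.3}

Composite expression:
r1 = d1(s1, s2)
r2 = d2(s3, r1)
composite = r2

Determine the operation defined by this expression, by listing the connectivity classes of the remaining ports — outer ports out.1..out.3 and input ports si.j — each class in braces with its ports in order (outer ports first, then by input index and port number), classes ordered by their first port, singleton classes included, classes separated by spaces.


{out.1, out.2, out.3, s1.1, s1.2, s2.1, s2.3, s3.1, s3.2} {s1.3} {s2.2} {s3.3}

Treat the ports identified at d2 as solder joints: merge, then drop.
through d1, on inputs (s1, s2): {out.1, out.2, out.3, s1.1, s1.2, s2.1, s2.3} {s1.3} {s2.2} (out.j = stage outer ports)
through d2, on inputs (s3, s1, s2): {out.1, out.2, out.3, s1.1, s1.2, s2.1, s2.3, s3.1, s3.2} {s1.3} {s2.2} {s3.3} (out.j = stage outer ports)


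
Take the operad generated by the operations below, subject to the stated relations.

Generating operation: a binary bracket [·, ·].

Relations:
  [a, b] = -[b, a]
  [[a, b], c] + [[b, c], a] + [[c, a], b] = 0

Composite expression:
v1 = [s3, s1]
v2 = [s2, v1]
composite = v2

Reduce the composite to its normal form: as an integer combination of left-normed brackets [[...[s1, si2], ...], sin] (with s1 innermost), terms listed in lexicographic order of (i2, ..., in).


[[s1, s3], s2]

Skip Jacobi rewriting: expand, keep s1-initial words, read off terms.
Composite bracket: [s2, [s3, s1]]
Each bracket splits as ab - ba, giving 4 signed words (2^2 = 4).
Words beginning with s1 determine it all:
  s1s3s2 (sign +1) contributes +[[s1, s3], s2]


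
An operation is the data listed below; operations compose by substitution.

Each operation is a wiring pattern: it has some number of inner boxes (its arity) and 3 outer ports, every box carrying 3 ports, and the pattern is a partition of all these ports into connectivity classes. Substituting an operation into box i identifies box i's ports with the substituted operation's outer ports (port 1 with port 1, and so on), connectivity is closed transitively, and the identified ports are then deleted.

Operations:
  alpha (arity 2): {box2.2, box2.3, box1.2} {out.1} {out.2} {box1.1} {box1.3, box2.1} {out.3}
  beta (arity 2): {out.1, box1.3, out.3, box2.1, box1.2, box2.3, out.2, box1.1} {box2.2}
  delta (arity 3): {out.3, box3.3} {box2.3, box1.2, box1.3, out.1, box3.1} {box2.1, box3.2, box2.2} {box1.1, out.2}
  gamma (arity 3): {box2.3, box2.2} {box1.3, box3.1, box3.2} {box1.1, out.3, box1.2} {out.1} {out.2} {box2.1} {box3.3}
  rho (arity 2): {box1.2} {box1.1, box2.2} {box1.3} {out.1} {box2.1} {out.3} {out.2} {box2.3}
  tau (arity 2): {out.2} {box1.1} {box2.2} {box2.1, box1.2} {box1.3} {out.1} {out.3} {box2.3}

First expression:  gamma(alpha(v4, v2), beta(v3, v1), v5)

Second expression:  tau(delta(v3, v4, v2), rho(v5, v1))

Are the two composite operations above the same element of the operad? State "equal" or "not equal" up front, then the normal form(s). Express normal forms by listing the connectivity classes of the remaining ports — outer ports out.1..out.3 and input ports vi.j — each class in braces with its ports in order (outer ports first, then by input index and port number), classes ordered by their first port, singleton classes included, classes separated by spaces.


The first composite normalizes to {out.1} {out.2} {out.3} {v1.1, v1.3, v3.1, v3.2, v3.3} {v1.2} {v2.1, v4.3} {v2.2, v2.3, v4.2} {v4.1} {v5.1, v5.2} {v5.3}
The second composite normalizes to {out.1} {out.2} {out.3} {v1.1} {v1.2, v5.1} {v1.3} {v2.1, v3.2, v3.3, v4.3} {v2.2, v4.1, v4.2} {v2.3} {v3.1} {v5.2} {v5.3}
Distinct normal forms: not equal.

not equal; the first gives {out.1} {out.2} {out.3} {v1.1, v1.3, v3.1, v3.2, v3.3} {v1.2} {v2.1, v4.3} {v2.2, v2.3, v4.2} {v4.1} {v5.1, v5.2} {v5.3} and the second {out.1} {out.2} {out.3} {v1.1} {v1.2, v5.1} {v1.3} {v2.1, v3.2, v3.3, v4.3} {v2.2, v4.1, v4.2} {v2.3} {v3.1} {v5.2} {v5.3}
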